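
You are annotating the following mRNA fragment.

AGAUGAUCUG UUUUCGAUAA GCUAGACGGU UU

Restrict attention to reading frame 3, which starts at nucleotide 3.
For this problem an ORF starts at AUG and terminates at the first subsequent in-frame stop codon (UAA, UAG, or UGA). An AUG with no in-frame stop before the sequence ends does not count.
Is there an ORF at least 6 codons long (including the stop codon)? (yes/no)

yes

Frame 3: AUG AUC UGU UUU CGA UAA GCU AGA CGG UUU — AUG at 3, stop UAA at 18 → 18 nt.
Frame 3 has an ORF of 6 codons (positions 3–20) ≥ 6, so yes.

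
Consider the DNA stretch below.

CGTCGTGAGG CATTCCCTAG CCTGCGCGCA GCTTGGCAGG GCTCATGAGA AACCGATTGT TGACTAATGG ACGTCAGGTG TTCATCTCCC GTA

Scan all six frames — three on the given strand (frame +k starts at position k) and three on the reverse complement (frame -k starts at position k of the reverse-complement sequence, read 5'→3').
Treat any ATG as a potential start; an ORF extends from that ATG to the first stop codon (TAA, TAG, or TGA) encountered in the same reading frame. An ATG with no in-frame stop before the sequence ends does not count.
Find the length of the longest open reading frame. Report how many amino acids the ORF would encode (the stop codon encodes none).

9

Reverse complement (5'→3'): TACGGGAGATGAACACCTGACGTCCATTAGTCAACAATCGGTTTCTCATGAGCCCTGCCAAGCTGCGCGCAGGCTAGGGAATGCCTCACGACG
Frame +1: CGT CGT GAG GCA TTC CCT AGC CTG CGC GCA GCT TGG CAG GGC TCA TGA GAA ACC GAT TGT TGA CTA ATG GAC GTC AGG TGT TCA TCT CCC GTA — no ATG→stop ORF.
Frame +2: GTC GTG AGG CAT TCC CTA GCC TGC GCG CAG CTT GGC AGG GCT CAT GAG AAA CCG ATT GTT GAC TAA TGG ACG TCA GGT GTT CAT CTC CCG — no ATG→stop ORF.
Frame +3: TCG TGA GGC ATT CCC TAG CCT GCG CGC AGC TTG GCA GGG CTC ATG AGA AAC CGA TTG TTG ACT AAT GGA CGT CAG GTG TTC ATC TCC CGT — no ATG→stop ORF.
Frame -1: TAC GGG AGA TGA ACA CCT GAC GTC CAT TAG TCA ACA ATC GGT TTC TCA TGA GCC CTG CCA AGC TGC GCG CAG GCT AGG GAA TGC CTC ACG ACG — no ATG→stop ORF.
Frame -2: ACG GGA GAT GAA CAC CTG ACG TCC ATT AGT CAA CAA TCG GTT TCT CAT GAG CCC TGC CAA GCT GCG CGC AGG CTA GGG AAT GCC TCA CGA — no ATG→stop ORF.
Frame -3: CGG GAG ATG AAC ACC TGA CGT CCA TTA GTC AAC AAT CGG TTT CTC ATG AGC CCT GCC AAG CTG CGC GCA GGC TAG GGA ATG CCT CAC GAC — ATG at 9, stop TGA at 18 → 12 nt; ATG at 48, stop TAG at 75 → 30 nt.
Longest: frame -3, positions 48–77, 30 nt = 10 codons = 9 aa. → 9 amino acids.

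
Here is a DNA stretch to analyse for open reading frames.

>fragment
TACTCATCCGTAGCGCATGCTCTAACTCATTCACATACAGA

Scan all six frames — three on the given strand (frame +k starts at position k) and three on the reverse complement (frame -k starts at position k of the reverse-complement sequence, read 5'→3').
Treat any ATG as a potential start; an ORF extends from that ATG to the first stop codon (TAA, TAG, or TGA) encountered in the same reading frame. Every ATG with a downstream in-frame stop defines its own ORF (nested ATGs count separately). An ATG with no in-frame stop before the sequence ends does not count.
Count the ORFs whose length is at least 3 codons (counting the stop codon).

3

Reverse complement (5'→3'): TCTGTATGTGAATGAGTTAGAGCATGCGCTACGGATGAGTA
Frame +1: TAC TCA TCC GTA GCG CAT GCT CTA ACT CAT TCA CAT ACA — no ATG→stop ORF.
Frame +2: ACT CAT CCG TAG CGC ATG CTC TAA CTC ATT CAC ATA CAG — ATG at 17, stop TAA at 23 → 9 nt.
Frame +3: CTC ATC CGT AGC GCA TGC TCT AAC TCA TTC ACA TAC AGA — no ATG→stop ORF.
Frame -1: TCT GTA TGT GAA TGA GTT AGA GCA TGC GCT ACG GAT GAG — no ATG→stop ORF.
Frame -2: CTG TAT GTG AAT GAG TTA GAG CAT GCG CTA CGG ATG AGT — no ATG→stop ORF.
Frame -3: TGT ATG TGA ATG AGT TAG AGC ATG CGC TAC GGA TGA GTA — ATG at 6, stop TGA at 9 → 6 nt; ATG at 12, stop TAG at 18 → 9 nt; ATG at 24, stop TGA at 36 → 15 nt.
ORFs ≥ 3 codons: frame +2 17–25 (3 codons), frame -3 12–20 (3 codons), frame -3 24–38 (5 codons). Count = 3.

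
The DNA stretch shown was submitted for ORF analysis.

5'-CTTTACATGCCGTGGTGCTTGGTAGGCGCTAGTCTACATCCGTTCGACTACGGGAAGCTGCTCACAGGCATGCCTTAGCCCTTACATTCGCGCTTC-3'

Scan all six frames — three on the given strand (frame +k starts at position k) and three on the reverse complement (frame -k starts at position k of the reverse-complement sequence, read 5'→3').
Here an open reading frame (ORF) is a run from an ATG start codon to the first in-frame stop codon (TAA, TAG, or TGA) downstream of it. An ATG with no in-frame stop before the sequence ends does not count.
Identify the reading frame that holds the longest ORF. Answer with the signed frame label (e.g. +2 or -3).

+1

Reverse complement (5'→3'): GAAGCGCGAATGTAAGGGCTAAGGCATGCCTGTGAGCAGCTTCCCGTAGTCGAACGGATGTAGACTAGCGCCTACCAAGCACCACGGCATGTAAAG
Frame +1: CTT TAC ATG CCG TGG TGC TTG GTA GGC GCT AGT CTA CAT CCG TTC GAC TAC GGG AAG CTG CTC ACA GGC ATG CCT TAG CCC TTA CAT TCG CGC TTC — ATG at 7, stop TAG at 76 → 72 nt; ATG at 70, stop TAG at 76 → 9 nt.
Frame +2: TTT ACA TGC CGT GGT GCT TGG TAG GCG CTA GTC TAC ATC CGT TCG ACT ACG GGA AGC TGC TCA CAG GCA TGC CTT AGC CCT TAC ATT CGC GCT — no ATG→stop ORF.
Frame +3: TTA CAT GCC GTG GTG CTT GGT AGG CGC TAG TCT ACA TCC GTT CGA CTA CGG GAA GCT GCT CAC AGG CAT GCC TTA GCC CTT ACA TTC GCG CTT — no ATG→stop ORF.
Frame -1: GAA GCG CGA ATG TAA GGG CTA AGG CAT GCC TGT GAG CAG CTT CCC GTA GTC GAA CGG ATG TAG ACT AGC GCC TAC CAA GCA CCA CGG CAT GTA AAG — ATG at 10, stop TAA at 13 → 6 nt; ATG at 58, stop TAG at 61 → 6 nt.
Frame -2: AAG CGC GAA TGT AAG GGC TAA GGC ATG CCT GTG AGC AGC TTC CCG TAG TCG AAC GGA TGT AGA CTA GCG CCT ACC AAG CAC CAC GGC ATG TAA — ATG at 26, stop TAG at 47 → 24 nt; ATG at 89, stop TAA at 92 → 6 nt.
Frame -3: AGC GCG AAT GTA AGG GCT AAG GCA TGC CTG TGA GCA GCT TCC CGT AGT CGA ACG GAT GTA GAC TAG CGC CTA CCA AGC ACC ACG GCA TGT AAA — no ATG→stop ORF.
Longest ORF is 72 nt in frame +1 (positions 7–78).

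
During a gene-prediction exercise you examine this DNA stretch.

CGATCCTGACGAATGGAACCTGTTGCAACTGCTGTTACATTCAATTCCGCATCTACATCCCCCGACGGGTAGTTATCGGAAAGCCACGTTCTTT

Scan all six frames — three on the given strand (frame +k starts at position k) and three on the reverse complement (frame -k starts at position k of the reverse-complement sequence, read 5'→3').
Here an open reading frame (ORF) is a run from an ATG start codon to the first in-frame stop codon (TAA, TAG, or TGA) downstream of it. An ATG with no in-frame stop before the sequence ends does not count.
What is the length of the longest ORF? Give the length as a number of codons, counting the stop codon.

Reverse complement (5'→3'): AAAGAACGTGGCTTTCCGATAACTACCCGTCGGGGGATGTAGATGCGGAATTGAATGTAACAGCAGTTGCAACAGGTTCCATTCGTCAGGATCG
Frame +1: CGA TCC TGA CGA ATG GAA CCT GTT GCA ACT GCT GTT ACA TTC AAT TCC GCA TCT ACA TCC CCC GAC GGG TAG TTA TCG GAA AGC CAC GTT CTT — ATG at 13, stop TAG at 70 → 60 nt.
Frame +2: GAT CCT GAC GAA TGG AAC CTG TTG CAA CTG CTG TTA CAT TCA ATT CCG CAT CTA CAT CCC CCG ACG GGT AGT TAT CGG AAA GCC ACG TTC TTT — no ATG→stop ORF.
Frame +3: ATC CTG ACG AAT GGA ACC TGT TGC AAC TGC TGT TAC ATT CAA TTC CGC ATC TAC ATC CCC CGA CGG GTA GTT ATC GGA AAG CCA CGT TCT — no ATG→stop ORF.
Frame -1: AAA GAA CGT GGC TTT CCG ATA ACT ACC CGT CGG GGG ATG TAG ATG CGG AAT TGA ATG TAA CAG CAG TTG CAA CAG GTT CCA TTC GTC AGG ATC — ATG at 37, stop TAG at 40 → 6 nt; ATG at 43, stop TGA at 52 → 12 nt; ATG at 55, stop TAA at 58 → 6 nt.
Frame -2: AAG AAC GTG GCT TTC CGA TAA CTA CCC GTC GGG GGA TGT AGA TGC GGA ATT GAA TGT AAC AGC AGT TGC AAC AGG TTC CAT TCG TCA GGA TCG — no ATG→stop ORF.
Frame -3: AGA ACG TGG CTT TCC GAT AAC TAC CCG TCG GGG GAT GTA GAT GCG GAA TTG AAT GTA ACA GCA GTT GCA ACA GGT TCC ATT CGT CAG GAT — no ATG→stop ORF.
Longest: frame +1, positions 13–72, 60 nt = 20 codons = 19 aa. → 20 codons.

20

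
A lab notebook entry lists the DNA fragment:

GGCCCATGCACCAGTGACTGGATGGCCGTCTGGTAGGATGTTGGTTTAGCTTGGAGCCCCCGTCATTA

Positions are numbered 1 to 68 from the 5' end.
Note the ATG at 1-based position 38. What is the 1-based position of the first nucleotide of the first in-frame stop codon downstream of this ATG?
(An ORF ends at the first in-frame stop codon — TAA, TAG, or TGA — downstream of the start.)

47

Codons from position 38: ATG (38–40), TTG (41–43), GTT (44–46), TAG (47–49).
TAG is a stop codon; it begins at position 47.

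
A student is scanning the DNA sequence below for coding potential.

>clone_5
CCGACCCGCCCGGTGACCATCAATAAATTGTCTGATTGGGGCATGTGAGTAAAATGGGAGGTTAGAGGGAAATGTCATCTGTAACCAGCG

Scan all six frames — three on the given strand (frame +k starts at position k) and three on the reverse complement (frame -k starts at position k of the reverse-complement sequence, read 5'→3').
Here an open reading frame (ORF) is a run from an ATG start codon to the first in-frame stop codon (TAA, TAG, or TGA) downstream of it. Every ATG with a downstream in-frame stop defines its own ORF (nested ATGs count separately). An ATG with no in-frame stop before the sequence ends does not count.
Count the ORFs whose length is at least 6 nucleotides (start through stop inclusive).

Reverse complement (5'→3'): CGCTGGTTACAGATGACATTTCCCTCTAACCTCCCATTTTACTCACATGCCCCAATCAGACAATTTATTGATGGTCACCGGGCGGGTCGG
Frame +1: CCG ACC CGC CCG GTG ACC ATC AAT AAA TTG TCT GAT TGG GGC ATG TGA GTA AAA TGG GAG GTT AGA GGG AAA TGT CAT CTG TAA CCA GCG — ATG at 43, stop TGA at 46 → 6 nt.
Frame +2: CGA CCC GCC CGG TGA CCA TCA ATA AAT TGT CTG ATT GGG GCA TGT GAG TAA AAT GGG AGG TTA GAG GGA AAT GTC ATC TGT AAC CAG — no ATG→stop ORF.
Frame +3: GAC CCG CCC GGT GAC CAT CAA TAA ATT GTC TGA TTG GGG CAT GTG AGT AAA ATG GGA GGT TAG AGG GAA ATG TCA TCT GTA ACC AGC — ATG at 54, stop TAG at 63 → 12 nt.
Frame -1: CGC TGG TTA CAG ATG ACA TTT CCC TCT AAC CTC CCA TTT TAC TCA CAT GCC CCA ATC AGA CAA TTT ATT GAT GGT CAC CGG GCG GGT CGG — no ATG→stop ORF.
Frame -2: GCT GGT TAC AGA TGA CAT TTC CCT CTA ACC TCC CAT TTT ACT CAC ATG CCC CAA TCA GAC AAT TTA TTG ATG GTC ACC GGG CGG GTC — no ATG→stop ORF.
Frame -3: CTG GTT ACA GAT GAC ATT TCC CTC TAA CCT CCC ATT TTA CTC ACA TGC CCC AAT CAG ACA ATT TAT TGA TGG TCA CCG GGC GGG TCG — no ATG→stop ORF.
ORFs ≥ 6 nucleotides: frame +1 43–48 (6 nucleotides), frame +3 54–65 (12 nucleotides). Count = 2.

2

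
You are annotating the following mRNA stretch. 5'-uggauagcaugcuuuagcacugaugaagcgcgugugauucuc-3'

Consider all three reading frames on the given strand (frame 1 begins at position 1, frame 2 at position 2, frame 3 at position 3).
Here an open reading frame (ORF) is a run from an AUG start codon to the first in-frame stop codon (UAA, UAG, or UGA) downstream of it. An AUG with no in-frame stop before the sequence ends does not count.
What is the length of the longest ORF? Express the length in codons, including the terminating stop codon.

5

Frame 1: UGG AUA GCA UGC UUU AGC ACU GAU GAA GCG CGU GUG AUU CUC — no AUG→stop ORF.
Frame 2: GGA UAG CAU GCU UUA GCA CUG AUG AAG CGC GUG UGA UUC — AUG at 23, stop UGA at 35 → 15 nt.
Frame 3: GAU AGC AUG CUU UAG CAC UGA UGA AGC GCG UGU GAU UCU — AUG at 9, stop UAG at 15 → 9 nt.
Longest: frame 2, positions 23–37, 15 nt = 5 codons = 4 aa. → 5 codons.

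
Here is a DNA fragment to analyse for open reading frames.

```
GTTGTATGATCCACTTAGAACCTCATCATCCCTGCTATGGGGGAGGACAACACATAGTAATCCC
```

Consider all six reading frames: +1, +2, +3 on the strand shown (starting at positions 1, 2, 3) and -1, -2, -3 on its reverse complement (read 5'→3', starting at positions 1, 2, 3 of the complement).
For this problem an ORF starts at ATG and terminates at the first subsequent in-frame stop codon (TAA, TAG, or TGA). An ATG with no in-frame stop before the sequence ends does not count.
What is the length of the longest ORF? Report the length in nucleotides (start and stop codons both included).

Reverse complement (5'→3'): GGGATTACTATGTGTTGTCCTCCCCCATAGCAGGGATGATGAGGTTCTAAGTGGATCATACAAC
Frame +1: GTT GTA TGA TCC ACT TAG AAC CTC ATC ATC CCT GCT ATG GGG GAG GAC AAC ACA TAG TAA TCC — ATG at 37, stop TAG at 55 → 21 nt.
Frame +2: TTG TAT GAT CCA CTT AGA ACC TCA TCA TCC CTG CTA TGG GGG AGG ACA ACA CAT AGT AAT CCC — no ATG→stop ORF.
Frame +3: TGT ATG ATC CAC TTA GAA CCT CAT CAT CCC TGC TAT GGG GGA GGA CAA CAC ATA GTA ATC — no ATG→stop ORF.
Frame -1: GGG ATT ACT ATG TGT TGT CCT CCC CCA TAG CAG GGA TGA TGA GGT TCT AAG TGG ATC ATA CAA — ATG at 10, stop TAG at 28 → 21 nt.
Frame -2: GGA TTA CTA TGT GTT GTC CTC CCC CAT AGC AGG GAT GAT GAG GTT CTA AGT GGA TCA TAC AAC — no ATG→stop ORF.
Frame -3: GAT TAC TAT GTG TTG TCC TCC CCC ATA GCA GGG ATG ATG AGG TTC TAA GTG GAT CAT ACA — ATG at 36, stop TAA at 48 → 15 nt; ATG at 39, stop TAA at 48 → 12 nt.
Longest: frame +1, positions 37–57, 21 nt = 7 codons = 6 aa. → 21 nucleotides.

21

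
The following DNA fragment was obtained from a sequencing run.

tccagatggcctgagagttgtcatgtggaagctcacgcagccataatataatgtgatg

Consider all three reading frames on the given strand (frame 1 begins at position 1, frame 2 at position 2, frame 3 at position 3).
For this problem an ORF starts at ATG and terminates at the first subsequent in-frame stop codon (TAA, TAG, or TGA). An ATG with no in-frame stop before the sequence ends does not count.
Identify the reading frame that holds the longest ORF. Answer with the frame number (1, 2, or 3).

2

Frame 1: TCC AGA TGG CCT GAG AGT TGT CAT GTG GAA GCT CAC GCA GCC ATA ATA TAA TGT GAT — no ATG→stop ORF.
Frame 2: CCA GAT GGC CTG AGA GTT GTC ATG TGG AAG CTC ACG CAG CCA TAA TAT AAT GTG ATG — ATG at 23, stop TAA at 44 → 24 nt.
Frame 3: CAG ATG GCC TGA GAG TTG TCA TGT GGA AGC TCA CGC AGC CAT AAT ATA ATG TGA — ATG at 6, stop TGA at 12 → 9 nt; ATG at 51, stop TGA at 54 → 6 nt.
Longest ORF is 24 nt in frame 2 (positions 23–46).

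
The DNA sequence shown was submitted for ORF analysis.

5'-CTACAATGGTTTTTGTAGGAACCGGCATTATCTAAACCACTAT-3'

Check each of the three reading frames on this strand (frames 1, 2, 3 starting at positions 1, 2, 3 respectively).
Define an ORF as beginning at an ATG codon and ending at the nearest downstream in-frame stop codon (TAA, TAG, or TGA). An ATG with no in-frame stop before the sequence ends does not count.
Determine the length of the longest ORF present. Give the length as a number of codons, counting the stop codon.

10

Frame 1: CTA CAA TGG TTT TTG TAG GAA CCG GCA TTA TCT AAA CCA CTA — no ATG→stop ORF.
Frame 2: TAC AAT GGT TTT TGT AGG AAC CGG CAT TAT CTA AAC CAC TAT — no ATG→stop ORF.
Frame 3: ACA ATG GTT TTT GTA GGA ACC GGC ATT ATC TAA ACC ACT — ATG at 6, stop TAA at 33 → 30 nt.
Longest: frame 3, positions 6–35, 30 nt = 10 codons = 9 aa. → 10 codons.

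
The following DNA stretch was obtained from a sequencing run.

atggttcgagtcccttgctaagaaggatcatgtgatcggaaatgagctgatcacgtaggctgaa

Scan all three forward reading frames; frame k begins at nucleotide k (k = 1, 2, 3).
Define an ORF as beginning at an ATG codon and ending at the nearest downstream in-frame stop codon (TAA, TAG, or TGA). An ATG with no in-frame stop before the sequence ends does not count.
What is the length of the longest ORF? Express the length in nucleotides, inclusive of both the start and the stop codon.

21

Frame 1: ATG GTT CGA GTC CCT TGC TAA GAA GGA TCA TGT GAT CGG AAA TGA GCT GAT CAC GTA GGC TGA — ATG at 1, stop TAA at 19 → 21 nt.
Frame 2: TGG TTC GAG TCC CTT GCT AAG AAG GAT CAT GTG ATC GGA AAT GAG CTG ATC ACG TAG GCT GAA — no ATG→stop ORF.
Frame 3: GGT TCG AGT CCC TTG CTA AGA AGG ATC ATG TGA TCG GAA ATG AGC TGA TCA CGT AGG CTG — ATG at 30, stop TGA at 33 → 6 nt; ATG at 42, stop TGA at 48 → 9 nt.
Longest: frame 1, positions 1–21, 21 nt = 7 codons = 6 aa. → 21 nucleotides.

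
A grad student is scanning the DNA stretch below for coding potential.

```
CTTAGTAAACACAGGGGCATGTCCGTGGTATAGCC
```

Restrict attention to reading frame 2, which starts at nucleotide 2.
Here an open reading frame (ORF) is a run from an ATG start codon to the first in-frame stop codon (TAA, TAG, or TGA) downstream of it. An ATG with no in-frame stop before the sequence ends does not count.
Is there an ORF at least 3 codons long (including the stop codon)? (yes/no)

Frame 2: TTA GTA AAC ACA GGG GCA TGT CCG TGG TAT AGC — no ATG→stop ORF.
Largest ORF found is 0 codons < 3, so no.

no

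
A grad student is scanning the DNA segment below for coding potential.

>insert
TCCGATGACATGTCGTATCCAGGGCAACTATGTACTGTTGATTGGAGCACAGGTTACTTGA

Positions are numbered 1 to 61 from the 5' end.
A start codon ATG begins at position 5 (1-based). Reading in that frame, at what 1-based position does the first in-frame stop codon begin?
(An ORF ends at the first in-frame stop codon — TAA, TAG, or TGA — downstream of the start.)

Codons from position 5: ATG (5–7), ACA (8–10), TGT (11–13), CGT (14–16), ATC (17–19), CAG (20–22), GGC (23–25), AAC (26–28), TAT (29–31), GTA (32–34), CTG (35–37), TTG (38–40), ATT (41–43), GGA (44–46), GCA (47–49), CAG (50–52), GTT (53–55), ACT (56–58), TGA (59–61).
TGA is a stop codon; it begins at position 59.

59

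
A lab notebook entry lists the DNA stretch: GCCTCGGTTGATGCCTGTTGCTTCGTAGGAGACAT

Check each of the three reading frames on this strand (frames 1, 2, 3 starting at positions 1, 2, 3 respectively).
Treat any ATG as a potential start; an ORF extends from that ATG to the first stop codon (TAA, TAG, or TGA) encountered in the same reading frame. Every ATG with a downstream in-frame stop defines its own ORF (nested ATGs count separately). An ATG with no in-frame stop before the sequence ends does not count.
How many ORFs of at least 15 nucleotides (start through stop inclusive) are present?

Frame 1: GCC TCG GTT GAT GCC TGT TGC TTC GTA GGA GAC — no ATG→stop ORF.
Frame 2: CCT CGG TTG ATG CCT GTT GCT TCG TAG GAG ACA — ATG at 11, stop TAG at 26 → 18 nt.
Frame 3: CTC GGT TGA TGC CTG TTG CTT CGT AGG AGA CAT — no ATG→stop ORF.
ORFs ≥ 15 nucleotides: frame 2 11–28 (18 nucleotides). Count = 1.

1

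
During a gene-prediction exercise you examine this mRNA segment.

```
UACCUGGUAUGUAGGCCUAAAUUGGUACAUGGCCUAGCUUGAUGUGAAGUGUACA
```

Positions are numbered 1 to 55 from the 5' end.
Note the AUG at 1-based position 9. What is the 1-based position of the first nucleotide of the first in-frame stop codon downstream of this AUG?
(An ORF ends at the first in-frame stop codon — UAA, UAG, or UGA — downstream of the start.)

Codons from position 9: AUG (9–11), UAG (12–14).
UAG is a stop codon; it begins at position 12.

12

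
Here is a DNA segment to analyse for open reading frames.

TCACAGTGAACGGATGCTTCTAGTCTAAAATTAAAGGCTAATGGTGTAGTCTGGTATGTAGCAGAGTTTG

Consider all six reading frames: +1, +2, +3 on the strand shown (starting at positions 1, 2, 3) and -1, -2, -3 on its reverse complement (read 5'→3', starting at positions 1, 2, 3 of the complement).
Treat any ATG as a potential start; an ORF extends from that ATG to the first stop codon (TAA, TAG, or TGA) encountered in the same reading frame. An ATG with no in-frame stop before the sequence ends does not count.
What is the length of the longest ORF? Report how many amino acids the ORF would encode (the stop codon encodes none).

Reverse complement (5'→3'): CAAACTCTGCTACATACCAGACTACACCATTAGCCTTTAATTTTAGACTAGAAGCATCCGTTCACTGTGA
Frame +1: TCA CAG TGA ACG GAT GCT TCT AGT CTA AAA TTA AAG GCT AAT GGT GTA GTC TGG TAT GTA GCA GAG TTT — no ATG→stop ORF.
Frame +2: CAC AGT GAA CGG ATG CTT CTA GTC TAA AAT TAA AGG CTA ATG GTG TAG TCT GGT ATG TAG CAG AGT TTG — ATG at 14, stop TAA at 26 → 15 nt; ATG at 41, stop TAG at 47 → 9 nt; ATG at 56, stop TAG at 59 → 6 nt.
Frame +3: ACA GTG AAC GGA TGC TTC TAG TCT AAA ATT AAA GGC TAA TGG TGT AGT CTG GTA TGT AGC AGA GTT — no ATG→stop ORF.
Frame -1: CAA ACT CTG CTA CAT ACC AGA CTA CAC CAT TAG CCT TTA ATT TTA GAC TAG AAG CAT CCG TTC ACT GTG — no ATG→stop ORF.
Frame -2: AAA CTC TGC TAC ATA CCA GAC TAC ACC ATT AGC CTT TAA TTT TAG ACT AGA AGC ATC CGT TCA CTG TGA — no ATG→stop ORF.
Frame -3: AAC TCT GCT ACA TAC CAG ACT ACA CCA TTA GCC TTT AAT TTT AGA CTA GAA GCA TCC GTT CAC TGT — no ATG→stop ORF.
Longest: frame +2, positions 14–28, 15 nt = 5 codons = 4 aa. → 4 amino acids.

4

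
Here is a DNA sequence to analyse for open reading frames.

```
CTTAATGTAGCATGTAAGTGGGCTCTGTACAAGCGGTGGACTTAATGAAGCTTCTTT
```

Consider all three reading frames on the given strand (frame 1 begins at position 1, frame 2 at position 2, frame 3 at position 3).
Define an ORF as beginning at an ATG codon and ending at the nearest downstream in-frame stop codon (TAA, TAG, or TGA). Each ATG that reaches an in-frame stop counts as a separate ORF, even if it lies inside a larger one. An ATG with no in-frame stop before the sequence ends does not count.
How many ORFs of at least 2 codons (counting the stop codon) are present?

Frame 1: CTT AAT GTA GCA TGT AAG TGG GCT CTG TAC AAG CGG TGG ACT TAA TGA AGC TTC TTT — no ATG→stop ORF.
Frame 2: TTA ATG TAG CAT GTA AGT GGG CTC TGT ACA AGC GGT GGA CTT AAT GAA GCT TCT — ATG at 5, stop TAG at 8 → 6 nt.
Frame 3: TAA TGT AGC ATG TAA GTG GGC TCT GTA CAA GCG GTG GAC TTA ATG AAG CTT CTT — ATG at 12, stop TAA at 15 → 6 nt.
ORFs ≥ 2 codons: frame 2 5–10 (2 codons), frame 3 12–17 (2 codons). Count = 2.

2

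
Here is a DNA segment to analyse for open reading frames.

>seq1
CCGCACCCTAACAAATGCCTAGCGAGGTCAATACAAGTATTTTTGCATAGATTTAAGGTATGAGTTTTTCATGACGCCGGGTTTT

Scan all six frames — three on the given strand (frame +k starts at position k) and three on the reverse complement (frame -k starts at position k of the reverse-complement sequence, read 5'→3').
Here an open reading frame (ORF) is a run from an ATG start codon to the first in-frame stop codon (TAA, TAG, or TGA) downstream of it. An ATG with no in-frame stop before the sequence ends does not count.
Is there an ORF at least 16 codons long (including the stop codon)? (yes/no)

no

Reverse complement (5'→3'): AAAACCCGGCGTCATGAAAAACTCATACCTTAAATCTATGCAAAAATACTTGTATTGACCTCGCTAGGCATTTGTTAGGGTGCGG
Frame +1: CCG CAC CCT AAC AAA TGC CTA GCG AGG TCA ATA CAA GTA TTT TTG CAT AGA TTT AAG GTA TGA GTT TTT CAT GAC GCC GGG TTT — no ATG→stop ORF.
Frame +2: CGC ACC CTA ACA AAT GCC TAG CGA GGT CAA TAC AAG TAT TTT TGC ATA GAT TTA AGG TAT GAG TTT TTC ATG ACG CCG GGT TTT — no ATG→stop ORF.
Frame +3: GCA CCC TAA CAA ATG CCT AGC GAG GTC AAT ACA AGT ATT TTT GCA TAG ATT TAA GGT ATG AGT TTT TCA TGA CGC CGG GTT — ATG at 15, stop TAG at 48 → 36 nt; ATG at 60, stop TGA at 72 → 15 nt.
Frame -1: AAA ACC CGG CGT CAT GAA AAA CTC ATA CCT TAA ATC TAT GCA AAA ATA CTT GTA TTG ACC TCG CTA GGC ATT TGT TAG GGT GCG — no ATG→stop ORF.
Frame -2: AAA CCC GGC GTC ATG AAA AAC TCA TAC CTT AAA TCT ATG CAA AAA TAC TTG TAT TGA CCT CGC TAG GCA TTT GTT AGG GTG CGG — ATG at 14, stop TGA at 56 → 45 nt; ATG at 38, stop TGA at 56 → 21 nt.
Frame -3: AAC CCG GCG TCA TGA AAA ACT CAT ACC TTA AAT CTA TGC AAA AAT ACT TGT ATT GAC CTC GCT AGG CAT TTG TTA GGG TGC — no ATG→stop ORF.
Largest ORF found is 15 codons < 16, so no.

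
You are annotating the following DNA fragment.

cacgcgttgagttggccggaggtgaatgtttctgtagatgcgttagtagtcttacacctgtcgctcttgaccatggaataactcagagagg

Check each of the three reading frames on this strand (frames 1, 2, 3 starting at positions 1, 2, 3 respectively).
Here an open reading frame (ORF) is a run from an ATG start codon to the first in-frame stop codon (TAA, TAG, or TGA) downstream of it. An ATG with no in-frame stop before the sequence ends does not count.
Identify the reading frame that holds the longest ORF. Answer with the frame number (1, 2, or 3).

2

Frame 1: CAC GCG TTG AGT TGG CCG GAG GTG AAT GTT TCT GTA GAT GCG TTA GTA GTC TTA CAC CTG TCG CTC TTG ACC ATG GAA TAA CTC AGA GAG — ATG at 73, stop TAA at 79 → 9 nt.
Frame 2: ACG CGT TGA GTT GGC CGG AGG TGA ATG TTT CTG TAG ATG CGT TAG TAG TCT TAC ACC TGT CGC TCT TGA CCA TGG AAT AAC TCA GAG AGG — ATG at 26, stop TAG at 35 → 12 nt; ATG at 38, stop TAG at 44 → 9 nt.
Frame 3: CGC GTT GAG TTG GCC GGA GGT GAA TGT TTC TGT AGA TGC GTT AGT AGT CTT ACA CCT GTC GCT CTT GAC CAT GGA ATA ACT CAG AGA — no ATG→stop ORF.
Longest ORF is 12 nt in frame 2 (positions 26–37).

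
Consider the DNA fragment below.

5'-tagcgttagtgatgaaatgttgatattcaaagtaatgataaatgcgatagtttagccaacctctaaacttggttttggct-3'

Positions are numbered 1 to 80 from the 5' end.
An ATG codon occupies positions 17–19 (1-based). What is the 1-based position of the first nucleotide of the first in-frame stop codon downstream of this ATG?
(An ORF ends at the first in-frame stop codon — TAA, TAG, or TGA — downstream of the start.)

53

Codons from position 17: ATG (17–19), TTG (20–22), ATA (23–25), TTC (26–28), AAA (29–31), GTA (32–34), ATG (35–37), ATA (38–40), AAT (41–43), GCG (44–46), ATA (47–49), GTT (50–52), TAG (53–55).
TAG is a stop codon; it begins at position 53.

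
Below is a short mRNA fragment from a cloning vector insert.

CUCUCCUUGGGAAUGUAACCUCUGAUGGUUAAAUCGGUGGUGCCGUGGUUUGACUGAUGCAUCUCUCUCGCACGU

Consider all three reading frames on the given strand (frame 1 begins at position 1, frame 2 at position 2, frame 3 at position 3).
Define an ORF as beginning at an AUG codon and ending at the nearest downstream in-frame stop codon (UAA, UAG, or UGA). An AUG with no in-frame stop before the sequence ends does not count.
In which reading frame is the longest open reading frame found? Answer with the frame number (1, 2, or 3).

1

Frame 1: CUC UCC UUG GGA AUG UAA CCU CUG AUG GUU AAA UCG GUG GUG CCG UGG UUU GAC UGA UGC AUC UCU CUC GCA CGU — AUG at 13, stop UAA at 16 → 6 nt; AUG at 25, stop UGA at 55 → 33 nt.
Frame 2: UCU CCU UGG GAA UGU AAC CUC UGA UGG UUA AAU CGG UGG UGC CGU GGU UUG ACU GAU GCA UCU CUC UCG CAC — no AUG→stop ORF.
Frame 3: CUC CUU GGG AAU GUA ACC UCU GAU GGU UAA AUC GGU GGU GCC GUG GUU UGA CUG AUG CAU CUC UCU CGC ACG — no AUG→stop ORF.
Longest ORF is 33 nt in frame 1 (positions 25–57).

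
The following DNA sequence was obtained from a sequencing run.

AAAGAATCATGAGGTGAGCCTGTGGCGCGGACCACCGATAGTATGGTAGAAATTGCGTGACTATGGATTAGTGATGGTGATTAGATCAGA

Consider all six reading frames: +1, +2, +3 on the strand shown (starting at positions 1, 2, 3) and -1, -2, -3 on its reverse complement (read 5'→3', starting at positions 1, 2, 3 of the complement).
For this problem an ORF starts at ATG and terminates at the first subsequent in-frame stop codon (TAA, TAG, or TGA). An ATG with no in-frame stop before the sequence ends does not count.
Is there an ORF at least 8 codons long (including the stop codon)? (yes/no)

Reverse complement (5'→3'): TCTGATCTAATCACCATCACTAATCCATAGTCACGCAATTTCTACCATACTATCGGTGGTCCGCGCCACAGGCTCACCTCATGATTCTTT
Frame +1: AAA GAA TCA TGA GGT GAG CCT GTG GCG CGG ACC ACC GAT AGT ATG GTA GAA ATT GCG TGA CTA TGG ATT AGT GAT GGT GAT TAG ATC AGA — ATG at 43, stop TGA at 58 → 18 nt.
Frame +2: AAG AAT CAT GAG GTG AGC CTG TGG CGC GGA CCA CCG ATA GTA TGG TAG AAA TTG CGT GAC TAT GGA TTA GTG ATG GTG ATT AGA TCA — no ATG→stop ORF.
Frame +3: AGA ATC ATG AGG TGA GCC TGT GGC GCG GAC CAC CGA TAG TAT GGT AGA AAT TGC GTG ACT ATG GAT TAG TGA TGG TGA TTA GAT CAG — ATG at 9, stop TGA at 15 → 9 nt; ATG at 63, stop TAG at 69 → 9 nt.
Frame -1: TCT GAT CTA ATC ACC ATC ACT AAT CCA TAG TCA CGC AAT TTC TAC CAT ACT ATC GGT GGT CCG CGC CAC AGG CTC ACC TCA TGA TTC TTT — no ATG→stop ORF.
Frame -2: CTG ATC TAA TCA CCA TCA CTA ATC CAT AGT CAC GCA ATT TCT ACC ATA CTA TCG GTG GTC CGC GCC ACA GGC TCA CCT CAT GAT TCT — no ATG→stop ORF.
Frame -3: TGA TCT AAT CAC CAT CAC TAA TCC ATA GTC ACG CAA TTT CTA CCA TAC TAT CGG TGG TCC GCG CCA CAG GCT CAC CTC ATG ATT CTT — no ATG→stop ORF.
Largest ORF found is 6 codons < 8, so no.

no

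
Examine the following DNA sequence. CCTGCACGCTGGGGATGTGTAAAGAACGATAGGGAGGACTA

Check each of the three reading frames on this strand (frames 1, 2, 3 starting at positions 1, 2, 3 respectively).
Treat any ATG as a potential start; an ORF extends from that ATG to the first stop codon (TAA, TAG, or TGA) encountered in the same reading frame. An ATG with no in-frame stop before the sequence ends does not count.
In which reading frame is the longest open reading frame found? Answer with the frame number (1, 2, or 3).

Frame 1: CCT GCA CGC TGG GGA TGT GTA AAG AAC GAT AGG GAG GAC — no ATG→stop ORF.
Frame 2: CTG CAC GCT GGG GAT GTG TAA AGA ACG ATA GGG AGG ACT — no ATG→stop ORF.
Frame 3: TGC ACG CTG GGG ATG TGT AAA GAA CGA TAG GGA GGA CTA — ATG at 15, stop TAG at 30 → 18 nt.
Longest ORF is 18 nt in frame 3 (positions 15–32).

3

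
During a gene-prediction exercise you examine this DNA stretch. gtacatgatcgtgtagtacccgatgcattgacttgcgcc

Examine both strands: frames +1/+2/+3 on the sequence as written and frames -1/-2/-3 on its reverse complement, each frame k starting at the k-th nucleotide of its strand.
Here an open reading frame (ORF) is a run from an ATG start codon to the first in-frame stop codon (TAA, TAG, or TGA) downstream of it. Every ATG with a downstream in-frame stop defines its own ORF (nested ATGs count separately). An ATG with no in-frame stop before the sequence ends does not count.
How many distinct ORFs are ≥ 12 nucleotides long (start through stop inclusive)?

Reverse complement (5'→3'): GGCGCAAGTCAATGCATCGGGTACTACACGATCATGTAC
Frame +1: GTA CAT GAT CGT GTA GTA CCC GAT GCA TTG ACT TGC GCC — no ATG→stop ORF.
Frame +2: TAC ATG ATC GTG TAG TAC CCG ATG CAT TGA CTT GCG — ATG at 5, stop TAG at 14 → 12 nt; ATG at 23, stop TGA at 29 → 9 nt.
Frame +3: ACA TGA TCG TGT AGT ACC CGA TGC ATT GAC TTG CGC — no ATG→stop ORF.
Frame -1: GGC GCA AGT CAA TGC ATC GGG TAC TAC ACG ATC ATG TAC — no ATG→stop ORF.
Frame -2: GCG CAA GTC AAT GCA TCG GGT ACT ACA CGA TCA TGT — no ATG→stop ORF.
Frame -3: CGC AAG TCA ATG CAT CGG GTA CTA CAC GAT CAT GTA — no ATG→stop ORF.
ORFs ≥ 12 nucleotides: frame +2 5–16 (12 nucleotides). Count = 1.

1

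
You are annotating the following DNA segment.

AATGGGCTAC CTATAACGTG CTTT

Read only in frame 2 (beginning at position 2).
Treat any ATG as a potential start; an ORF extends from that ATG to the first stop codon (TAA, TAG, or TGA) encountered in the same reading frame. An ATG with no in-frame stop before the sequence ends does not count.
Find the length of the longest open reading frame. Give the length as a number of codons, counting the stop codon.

5

Frame 2: ATG GGC TAC CTA TAA CGT GCT — ATG at 2, stop TAA at 14 → 15 nt.
Longest: frame 2, positions 2–16, 15 nt = 5 codons = 4 aa. → 5 codons.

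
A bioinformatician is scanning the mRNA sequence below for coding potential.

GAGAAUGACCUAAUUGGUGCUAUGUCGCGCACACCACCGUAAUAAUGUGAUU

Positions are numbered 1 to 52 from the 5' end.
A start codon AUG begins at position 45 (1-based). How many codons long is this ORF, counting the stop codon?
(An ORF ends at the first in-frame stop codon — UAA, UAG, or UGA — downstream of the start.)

2

Codons from position 45: AUG (45–47), UGA (48–50).
UGA is the first in-frame stop; that's 2 codons including the stop.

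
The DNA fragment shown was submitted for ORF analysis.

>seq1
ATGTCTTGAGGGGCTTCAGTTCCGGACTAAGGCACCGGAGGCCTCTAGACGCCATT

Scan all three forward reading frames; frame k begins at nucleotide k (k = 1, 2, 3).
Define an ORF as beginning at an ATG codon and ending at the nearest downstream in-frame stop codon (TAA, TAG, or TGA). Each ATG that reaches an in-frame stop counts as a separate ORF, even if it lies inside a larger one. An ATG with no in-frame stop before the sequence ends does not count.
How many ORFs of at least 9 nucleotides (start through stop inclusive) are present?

Frame 1: ATG TCT TGA GGG GCT TCA GTT CCG GAC TAA GGC ACC GGA GGC CTC TAG ACG CCA — ATG at 1, stop TGA at 7 → 9 nt.
Frame 2: TGT CTT GAG GGG CTT CAG TTC CGG ACT AAG GCA CCG GAG GCC TCT AGA CGC CAT — no ATG→stop ORF.
Frame 3: GTC TTG AGG GGC TTC AGT TCC GGA CTA AGG CAC CGG AGG CCT CTA GAC GCC ATT — no ATG→stop ORF.
ORFs ≥ 9 nucleotides: frame 1 1–9 (9 nucleotides). Count = 1.

1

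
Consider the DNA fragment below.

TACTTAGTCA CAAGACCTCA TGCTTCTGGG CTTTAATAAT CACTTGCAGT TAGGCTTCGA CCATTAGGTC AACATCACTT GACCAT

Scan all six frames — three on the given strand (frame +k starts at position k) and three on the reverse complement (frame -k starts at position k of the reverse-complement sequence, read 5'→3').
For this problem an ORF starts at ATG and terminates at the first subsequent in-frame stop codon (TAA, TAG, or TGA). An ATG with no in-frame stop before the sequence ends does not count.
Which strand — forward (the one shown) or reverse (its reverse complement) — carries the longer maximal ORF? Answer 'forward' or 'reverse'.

forward

Reverse complement (5'→3'): ATGGTCAAGTGATGTTGACCTAATGGTCGAAGCCTAACTGCAAGTGATTATTAAAGCCCAGAAGCATGAGGTCTTGTGACTAAGTA
Frame +1: TAC TTA GTC ACA AGA CCT CAT GCT TCT GGG CTT TAA TAA TCA CTT GCA GTT AGG CTT CGA CCA TTA GGT CAA CAT CAC TTG ACC — no ATG→stop ORF.
Frame +2: ACT TAG TCA CAA GAC CTC ATG CTT CTG GGC TTT AAT AAT CAC TTG CAG TTA GGC TTC GAC CAT TAG GTC AAC ATC ACT TGA CCA — ATG at 20, stop TAG at 65 → 48 nt.
Frame +3: CTT AGT CAC AAG ACC TCA TGC TTC TGG GCT TTA ATA ATC ACT TGC AGT TAG GCT TCG ACC ATT AGG TCA ACA TCA CTT GAC CAT — no ATG→stop ORF.
Frame -1: ATG GTC AAG TGA TGT TGA CCT AAT GGT CGA AGC CTA ACT GCA AGT GAT TAT TAA AGC CCA GAA GCA TGA GGT CTT GTG ACT AAG — ATG at 1, stop TGA at 10 → 12 nt.
Frame -2: TGG TCA AGT GAT GTT GAC CTA ATG GTC GAA GCC TAA CTG CAA GTG ATT ATT AAA GCC CAG AAG CAT GAG GTC TTG TGA CTA AGT — ATG at 23, stop TAA at 35 → 15 nt.
Frame -3: GGT CAA GTG ATG TTG ACC TAA TGG TCG AAG CCT AAC TGC AAG TGA TTA TTA AAG CCC AGA AGC ATG AGG TCT TGT GAC TAA GTA — ATG at 12, stop TAA at 21 → 12 nt; ATG at 66, stop TAA at 81 → 18 nt.
Forward-strand max 48 nt; reverse-strand max 18 nt. The forward strand has the longer ORF.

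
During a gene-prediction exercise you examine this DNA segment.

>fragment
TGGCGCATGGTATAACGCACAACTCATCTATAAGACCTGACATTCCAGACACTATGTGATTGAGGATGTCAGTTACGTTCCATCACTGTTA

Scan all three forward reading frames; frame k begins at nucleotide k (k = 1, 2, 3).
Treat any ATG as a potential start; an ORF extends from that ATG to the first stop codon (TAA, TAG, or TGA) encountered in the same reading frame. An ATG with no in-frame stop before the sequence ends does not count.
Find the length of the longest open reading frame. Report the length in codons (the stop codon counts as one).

Frame 1: TGG CGC ATG GTA TAA CGC ACA ACT CAT CTA TAA GAC CTG ACA TTC CAG ACA CTA TGT GAT TGA GGA TGT CAG TTA CGT TCC ATC ACT GTT — ATG at 7, stop TAA at 13 → 9 nt.
Frame 2: GGC GCA TGG TAT AAC GCA CAA CTC ATC TAT AAG ACC TGA CAT TCC AGA CAC TAT GTG ATT GAG GAT GTC AGT TAC GTT CCA TCA CTG TTA — no ATG→stop ORF.
Frame 3: GCG CAT GGT ATA ACG CAC AAC TCA TCT ATA AGA CCT GAC ATT CCA GAC ACT ATG TGA TTG AGG ATG TCA GTT ACG TTC CAT CAC TGT — ATG at 54, stop TGA at 57 → 6 nt.
Longest: frame 1, positions 7–15, 9 nt = 3 codons = 2 aa. → 3 codons.

3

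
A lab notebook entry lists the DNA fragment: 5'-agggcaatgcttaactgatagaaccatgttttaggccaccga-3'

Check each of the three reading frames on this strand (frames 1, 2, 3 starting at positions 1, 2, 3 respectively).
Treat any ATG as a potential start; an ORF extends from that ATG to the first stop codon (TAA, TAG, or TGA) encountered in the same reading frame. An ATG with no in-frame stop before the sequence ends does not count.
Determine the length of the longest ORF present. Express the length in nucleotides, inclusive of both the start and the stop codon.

Frame 1: AGG GCA ATG CTT AAC TGA TAG AAC CAT GTT TTA GGC CAC CGA — ATG at 7, stop TGA at 16 → 12 nt.
Frame 2: GGG CAA TGC TTA ACT GAT AGA ACC ATG TTT TAG GCC ACC — ATG at 26, stop TAG at 32 → 9 nt.
Frame 3: GGC AAT GCT TAA CTG ATA GAA CCA TGT TTT AGG CCA CCG — no ATG→stop ORF.
Longest: frame 1, positions 7–18, 12 nt = 4 codons = 3 aa. → 12 nucleotides.

12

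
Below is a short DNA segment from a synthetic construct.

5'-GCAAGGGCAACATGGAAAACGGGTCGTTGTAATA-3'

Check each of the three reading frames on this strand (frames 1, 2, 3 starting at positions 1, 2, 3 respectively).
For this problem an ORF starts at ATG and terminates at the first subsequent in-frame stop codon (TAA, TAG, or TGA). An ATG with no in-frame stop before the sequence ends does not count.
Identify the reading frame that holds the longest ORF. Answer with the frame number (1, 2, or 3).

Frame 1: GCA AGG GCA ACA TGG AAA ACG GGT CGT TGT AAT — no ATG→stop ORF.
Frame 2: CAA GGG CAA CAT GGA AAA CGG GTC GTT GTA ATA — no ATG→stop ORF.
Frame 3: AAG GGC AAC ATG GAA AAC GGG TCG TTG TAA — ATG at 12, stop TAA at 30 → 21 nt.
Longest ORF is 21 nt in frame 3 (positions 12–32).

3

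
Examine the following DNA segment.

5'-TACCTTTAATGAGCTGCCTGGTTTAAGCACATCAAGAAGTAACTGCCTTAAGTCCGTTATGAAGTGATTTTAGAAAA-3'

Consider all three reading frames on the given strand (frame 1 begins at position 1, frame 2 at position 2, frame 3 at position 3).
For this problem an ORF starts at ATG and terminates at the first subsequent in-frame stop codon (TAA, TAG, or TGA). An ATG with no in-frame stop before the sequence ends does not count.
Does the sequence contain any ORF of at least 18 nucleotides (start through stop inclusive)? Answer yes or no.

yes

Frame 1: TAC CTT TAA TGA GCT GCC TGG TTT AAG CAC ATC AAG AAG TAA CTG CCT TAA GTC CGT TAT GAA GTG ATT TTA GAA — no ATG→stop ORF.
Frame 2: ACC TTT AAT GAG CTG CCT GGT TTA AGC ACA TCA AGA AGT AAC TGC CTT AAG TCC GTT ATG AAG TGA TTT TAG AAA — ATG at 59, stop TGA at 65 → 9 nt.
Frame 3: CCT TTA ATG AGC TGC CTG GTT TAA GCA CAT CAA GAA GTA ACT GCC TTA AGT CCG TTA TGA AGT GAT TTT AGA AAA — ATG at 9, stop TAA at 24 → 18 nt.
Frame 3 has an ORF of 18 nucleotides (positions 9–26) ≥ 18, so yes.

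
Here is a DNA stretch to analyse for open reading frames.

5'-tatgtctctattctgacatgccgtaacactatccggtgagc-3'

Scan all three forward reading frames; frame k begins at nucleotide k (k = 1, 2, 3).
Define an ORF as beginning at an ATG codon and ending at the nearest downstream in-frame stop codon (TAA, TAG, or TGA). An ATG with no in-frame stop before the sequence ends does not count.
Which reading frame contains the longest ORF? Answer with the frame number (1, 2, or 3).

Frame 1: TAT GTC TCT ATT CTG ACA TGC CGT AAC ACT ATC CGG TGA — no ATG→stop ORF.
Frame 2: ATG TCT CTA TTC TGA CAT GCC GTA ACA CTA TCC GGT GAG — ATG at 2, stop TGA at 14 → 15 nt.
Frame 3: TGT CTC TAT TCT GAC ATG CCG TAA CAC TAT CCG GTG AGC — ATG at 18, stop TAA at 24 → 9 nt.
Longest ORF is 15 nt in frame 2 (positions 2–16).

2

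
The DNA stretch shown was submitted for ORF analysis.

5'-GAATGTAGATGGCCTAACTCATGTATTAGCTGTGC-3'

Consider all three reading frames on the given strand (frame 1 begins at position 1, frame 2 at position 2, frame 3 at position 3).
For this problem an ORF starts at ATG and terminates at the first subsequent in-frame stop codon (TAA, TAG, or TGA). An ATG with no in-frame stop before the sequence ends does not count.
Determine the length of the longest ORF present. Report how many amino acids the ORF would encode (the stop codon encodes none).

Frame 1: GAA TGT AGA TGG CCT AAC TCA TGT ATT AGC TGT — no ATG→stop ORF.
Frame 2: AAT GTA GAT GGC CTA ACT CAT GTA TTA GCT GTG — no ATG→stop ORF.
Frame 3: ATG TAG ATG GCC TAA CTC ATG TAT TAG CTG TGC — ATG at 3, stop TAG at 6 → 6 nt; ATG at 9, stop TAA at 15 → 9 nt; ATG at 21, stop TAG at 27 → 9 nt.
Longest: frame 3, positions 9–17, 9 nt = 3 codons = 2 aa. → 2 amino acids.

2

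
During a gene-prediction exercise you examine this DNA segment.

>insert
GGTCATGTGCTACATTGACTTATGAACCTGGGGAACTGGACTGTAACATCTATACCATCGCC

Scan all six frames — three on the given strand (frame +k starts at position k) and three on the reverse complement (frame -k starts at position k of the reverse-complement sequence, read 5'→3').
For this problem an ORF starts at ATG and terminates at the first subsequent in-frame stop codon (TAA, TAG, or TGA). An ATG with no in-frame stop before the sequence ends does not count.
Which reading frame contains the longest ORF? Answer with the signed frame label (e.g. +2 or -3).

-2

Reverse complement (5'→3'): GGCGATGGTATAGATGTTACAGTCCAGTTCCCCAGGTTCATAAGTCAATGTAGCACATGACC
Frame +1: GGT CAT GTG CTA CAT TGA CTT ATG AAC CTG GGG AAC TGG ACT GTA ACA TCT ATA CCA TCG — no ATG→stop ORF.
Frame +2: GTC ATG TGC TAC ATT GAC TTA TGA ACC TGG GGA ACT GGA CTG TAA CAT CTA TAC CAT CGC — ATG at 5, stop TGA at 23 → 21 nt.
Frame +3: TCA TGT GCT ACA TTG ACT TAT GAA CCT GGG GAA CTG GAC TGT AAC ATC TAT ACC ATC GCC — no ATG→stop ORF.
Frame -1: GGC GAT GGT ATA GAT GTT ACA GTC CAG TTC CCC AGG TTC ATA AGT CAA TGT AGC ACA TGA — no ATG→stop ORF.
Frame -2: GCG ATG GTA TAG ATG TTA CAG TCC AGT TCC CCA GGT TCA TAA GTC AAT GTA GCA CAT GAC — ATG at 5, stop TAG at 11 → 9 nt; ATG at 14, stop TAA at 41 → 30 nt.
Frame -3: CGA TGG TAT AGA TGT TAC AGT CCA GTT CCC CAG GTT CAT AAG TCA ATG TAG CAC ATG ACC — ATG at 48, stop TAG at 51 → 6 nt.
Longest ORF is 30 nt in frame -2 (positions 14–43).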